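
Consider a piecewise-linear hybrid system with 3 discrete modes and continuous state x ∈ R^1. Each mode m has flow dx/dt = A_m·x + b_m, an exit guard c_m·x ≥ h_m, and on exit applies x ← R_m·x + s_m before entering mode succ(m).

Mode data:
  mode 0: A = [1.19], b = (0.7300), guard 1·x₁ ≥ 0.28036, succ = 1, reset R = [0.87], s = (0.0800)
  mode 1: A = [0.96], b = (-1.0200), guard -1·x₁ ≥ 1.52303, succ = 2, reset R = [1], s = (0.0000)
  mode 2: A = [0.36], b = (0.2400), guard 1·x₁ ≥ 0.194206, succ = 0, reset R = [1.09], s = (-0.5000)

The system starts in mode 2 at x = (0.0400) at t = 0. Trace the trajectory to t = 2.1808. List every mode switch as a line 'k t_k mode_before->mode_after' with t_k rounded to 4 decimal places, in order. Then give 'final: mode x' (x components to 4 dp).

1 0.5483 2->0
2 1.3981 0->1
final: 1 -0.5033

Mode 2: guard c·x = 0.1942 hit at Δt = 0.5483 (t = 0.5483), x⁻ = (0.1942) → reset → x⁺ = (-0.2883), jump to mode 0
Mode 0: guard c·x = 0.2804 hit at Δt = 0.8498 (t = 1.3981), x⁻ = (0.2804) → reset → x⁺ = (0.3239), jump to mode 1
Mode 1: flow for 0.7827 to horizon, guard not reached → x = (-0.5033)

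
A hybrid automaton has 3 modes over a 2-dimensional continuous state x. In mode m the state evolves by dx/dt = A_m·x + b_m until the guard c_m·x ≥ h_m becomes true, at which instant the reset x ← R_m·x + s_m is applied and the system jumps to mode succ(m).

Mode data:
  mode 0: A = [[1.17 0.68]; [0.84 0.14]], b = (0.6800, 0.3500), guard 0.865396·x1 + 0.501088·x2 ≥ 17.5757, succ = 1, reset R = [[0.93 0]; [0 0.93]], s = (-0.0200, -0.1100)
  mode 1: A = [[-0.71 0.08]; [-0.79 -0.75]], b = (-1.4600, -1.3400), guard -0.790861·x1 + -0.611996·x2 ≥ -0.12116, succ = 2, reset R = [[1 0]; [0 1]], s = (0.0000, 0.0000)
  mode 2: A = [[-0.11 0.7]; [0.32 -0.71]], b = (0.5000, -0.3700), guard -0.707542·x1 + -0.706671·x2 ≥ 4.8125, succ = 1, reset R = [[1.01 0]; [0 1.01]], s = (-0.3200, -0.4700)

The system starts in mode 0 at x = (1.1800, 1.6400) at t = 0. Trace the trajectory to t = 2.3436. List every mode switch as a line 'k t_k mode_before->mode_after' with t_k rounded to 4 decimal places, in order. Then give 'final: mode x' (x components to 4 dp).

1 1.3212 0->1
final: 1 5.7166 -1.9528

Mode 0: guard c·x = 17.5757 hit at Δt = 1.3212 (t = 1.3212), x⁻ = (14.8874, 9.3641) → reset → x⁺ = (13.8253, 8.5986), jump to mode 1
Mode 1: flow for 1.0224 to horizon, guard not reached → x = (5.7166, -1.9528)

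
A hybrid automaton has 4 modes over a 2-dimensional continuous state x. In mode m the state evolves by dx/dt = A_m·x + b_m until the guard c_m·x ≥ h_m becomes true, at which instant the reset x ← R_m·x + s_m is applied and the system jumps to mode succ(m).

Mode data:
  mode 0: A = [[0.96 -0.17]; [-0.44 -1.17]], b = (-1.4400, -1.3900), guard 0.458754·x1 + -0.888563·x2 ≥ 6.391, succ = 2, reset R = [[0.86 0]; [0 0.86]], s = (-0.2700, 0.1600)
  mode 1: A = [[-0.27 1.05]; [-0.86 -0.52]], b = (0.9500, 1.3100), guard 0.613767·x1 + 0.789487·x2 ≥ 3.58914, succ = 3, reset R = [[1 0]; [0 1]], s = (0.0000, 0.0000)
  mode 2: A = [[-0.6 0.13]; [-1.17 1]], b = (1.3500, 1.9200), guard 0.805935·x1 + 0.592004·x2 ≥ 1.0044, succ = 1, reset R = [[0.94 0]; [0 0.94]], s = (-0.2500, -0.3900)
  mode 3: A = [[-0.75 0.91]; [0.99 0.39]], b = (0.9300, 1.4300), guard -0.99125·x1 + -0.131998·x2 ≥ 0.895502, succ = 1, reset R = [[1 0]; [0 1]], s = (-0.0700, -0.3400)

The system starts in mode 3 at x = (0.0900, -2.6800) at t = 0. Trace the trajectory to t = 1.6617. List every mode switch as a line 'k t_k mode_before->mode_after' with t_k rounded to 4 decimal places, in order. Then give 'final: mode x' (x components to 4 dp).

Mode 3: guard c·x = 0.8955 hit at Δt = 0.5155 (t = 0.5155), x⁻ = (-0.5572, -2.5997) → reset → x⁺ = (-0.6272, -2.9397), jump to mode 1
Mode 1: flow for 1.1462 to horizon, guard not reached → x = (-0.6734, 0.2316)

1 0.5155 3->1
final: 1 -0.6734 0.2316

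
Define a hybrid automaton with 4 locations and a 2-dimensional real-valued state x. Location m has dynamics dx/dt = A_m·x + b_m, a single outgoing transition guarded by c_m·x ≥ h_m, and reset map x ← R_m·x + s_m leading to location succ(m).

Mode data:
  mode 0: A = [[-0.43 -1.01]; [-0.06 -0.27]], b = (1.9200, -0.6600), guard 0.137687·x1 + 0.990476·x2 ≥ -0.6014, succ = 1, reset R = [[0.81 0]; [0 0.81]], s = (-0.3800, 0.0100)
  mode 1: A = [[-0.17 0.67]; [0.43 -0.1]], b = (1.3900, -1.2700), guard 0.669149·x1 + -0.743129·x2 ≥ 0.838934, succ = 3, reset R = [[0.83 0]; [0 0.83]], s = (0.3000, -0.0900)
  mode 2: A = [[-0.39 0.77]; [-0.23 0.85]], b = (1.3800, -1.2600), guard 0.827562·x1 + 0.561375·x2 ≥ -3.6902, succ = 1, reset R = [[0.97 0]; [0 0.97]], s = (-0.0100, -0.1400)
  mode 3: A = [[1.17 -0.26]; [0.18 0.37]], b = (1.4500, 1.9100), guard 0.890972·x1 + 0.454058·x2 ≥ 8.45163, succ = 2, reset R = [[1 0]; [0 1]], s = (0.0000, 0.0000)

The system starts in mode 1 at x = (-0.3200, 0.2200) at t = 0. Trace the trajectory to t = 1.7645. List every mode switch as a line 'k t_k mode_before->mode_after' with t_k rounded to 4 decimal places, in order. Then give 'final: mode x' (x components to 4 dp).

Mode 1: guard c·x = 0.8389 hit at Δt = 0.7229 (t = 0.7229), x⁻ = (0.5522, -0.6317) → reset → x⁺ = (0.7583, -0.6143), jump to mode 3
Mode 3: flow for 1.0416 to horizon, guard not reached → x = (5.3470, 2.0988)

1 0.7229 1->3
final: 3 5.3470 2.0988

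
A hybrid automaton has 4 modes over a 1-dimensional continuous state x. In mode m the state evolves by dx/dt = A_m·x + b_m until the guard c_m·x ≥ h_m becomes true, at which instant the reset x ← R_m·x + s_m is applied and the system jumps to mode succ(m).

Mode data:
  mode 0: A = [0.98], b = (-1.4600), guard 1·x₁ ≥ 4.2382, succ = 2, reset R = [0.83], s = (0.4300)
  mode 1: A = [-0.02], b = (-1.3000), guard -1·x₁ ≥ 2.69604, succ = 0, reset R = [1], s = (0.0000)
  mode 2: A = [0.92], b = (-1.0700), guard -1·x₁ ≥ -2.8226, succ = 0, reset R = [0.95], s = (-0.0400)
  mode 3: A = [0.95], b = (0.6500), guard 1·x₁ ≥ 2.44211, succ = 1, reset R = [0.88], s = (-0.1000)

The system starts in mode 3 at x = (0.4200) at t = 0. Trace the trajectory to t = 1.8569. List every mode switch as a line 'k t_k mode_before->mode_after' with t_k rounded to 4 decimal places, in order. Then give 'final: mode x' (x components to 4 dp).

Mode 3: guard c·x = 2.4421 hit at Δt = 1.0955 (t = 1.0955), x⁻ = (2.4421) → reset → x⁺ = (2.0491), jump to mode 1
Mode 1: flow for 0.7614 to horizon, guard not reached → x = (1.0358)

1 1.0955 3->1
final: 1 1.0358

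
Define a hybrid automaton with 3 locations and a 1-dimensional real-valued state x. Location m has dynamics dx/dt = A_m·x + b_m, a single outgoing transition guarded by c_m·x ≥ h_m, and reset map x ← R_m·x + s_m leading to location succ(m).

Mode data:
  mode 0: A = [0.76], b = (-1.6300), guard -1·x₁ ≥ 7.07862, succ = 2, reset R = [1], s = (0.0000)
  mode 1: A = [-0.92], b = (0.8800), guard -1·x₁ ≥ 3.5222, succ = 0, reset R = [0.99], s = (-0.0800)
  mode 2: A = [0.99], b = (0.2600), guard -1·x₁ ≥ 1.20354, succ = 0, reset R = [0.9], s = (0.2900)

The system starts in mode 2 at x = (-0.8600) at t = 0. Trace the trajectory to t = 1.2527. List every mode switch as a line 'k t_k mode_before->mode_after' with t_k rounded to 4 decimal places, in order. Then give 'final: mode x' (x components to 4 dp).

Mode 2: guard c·x = 1.2035 hit at Δt = 0.4589 (t = 0.4589), x⁻ = (-1.2035) → reset → x⁺ = (-0.7932), jump to mode 0
Mode 0: flow for 0.7938 to horizon, guard not reached → x = (-3.2261)

1 0.4589 2->0
final: 0 -3.2261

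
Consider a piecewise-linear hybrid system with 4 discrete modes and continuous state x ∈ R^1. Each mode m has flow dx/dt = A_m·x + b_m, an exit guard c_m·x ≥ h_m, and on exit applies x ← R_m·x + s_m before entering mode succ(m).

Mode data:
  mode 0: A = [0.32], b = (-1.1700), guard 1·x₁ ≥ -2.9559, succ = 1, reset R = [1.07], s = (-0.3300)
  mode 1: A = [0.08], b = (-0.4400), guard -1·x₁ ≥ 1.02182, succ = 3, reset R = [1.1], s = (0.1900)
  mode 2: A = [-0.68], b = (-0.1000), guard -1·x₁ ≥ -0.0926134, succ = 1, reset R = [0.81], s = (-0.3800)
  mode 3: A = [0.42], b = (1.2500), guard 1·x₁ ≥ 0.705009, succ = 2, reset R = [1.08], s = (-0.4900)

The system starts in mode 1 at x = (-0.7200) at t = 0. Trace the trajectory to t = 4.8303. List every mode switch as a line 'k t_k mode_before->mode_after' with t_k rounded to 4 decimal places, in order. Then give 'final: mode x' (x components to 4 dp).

Mode 1: guard c·x = 1.0218 hit at Δt = 0.5923 (t = 0.5923), x⁻ = (-1.0218) → reset → x⁺ = (-0.9340), jump to mode 3
Mode 3: guard c·x = 0.7050 hit at Δt = 1.4029 (t = 1.9952), x⁻ = (0.7050) → reset → x⁺ = (0.2714), jump to mode 2
Mode 2: guard c·x = -0.0926 hit at Δt = 0.8196 (t = 2.8148), x⁻ = (0.0926) → reset → x⁺ = (-0.3050), jump to mode 1
Mode 1: guard c·x = 1.0218 hit at Δt = 1.4555 (t = 4.2703), x⁻ = (-1.0218) → reset → x⁺ = (-0.9340), jump to mode 3
Mode 3: flow for 0.5600 to horizon, guard not reached → x = (-0.3924)

1 0.5923 1->3
2 1.9952 3->2
3 2.8148 2->1
4 4.2703 1->3
final: 3 -0.3924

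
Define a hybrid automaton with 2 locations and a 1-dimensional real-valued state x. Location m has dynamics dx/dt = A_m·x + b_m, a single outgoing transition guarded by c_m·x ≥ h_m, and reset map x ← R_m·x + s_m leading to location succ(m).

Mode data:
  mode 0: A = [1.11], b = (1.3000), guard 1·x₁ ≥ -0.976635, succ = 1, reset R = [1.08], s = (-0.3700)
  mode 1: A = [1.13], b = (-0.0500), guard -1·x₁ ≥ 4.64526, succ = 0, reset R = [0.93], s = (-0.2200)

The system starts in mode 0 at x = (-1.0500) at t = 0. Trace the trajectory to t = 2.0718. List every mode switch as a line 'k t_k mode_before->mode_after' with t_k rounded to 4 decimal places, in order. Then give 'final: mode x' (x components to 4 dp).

1 0.4265 0->1
2 1.4537 1->0
final: 0 -7.8616

Mode 0: guard c·x = -0.9766 hit at Δt = 0.4265 (t = 0.4265), x⁻ = (-0.9766) → reset → x⁺ = (-1.4248), jump to mode 1
Mode 1: guard c·x = 4.6453 hit at Δt = 1.0272 (t = 1.4537), x⁻ = (-4.6453) → reset → x⁺ = (-4.5401), jump to mode 0
Mode 0: flow for 0.6181 to horizon, guard not reached → x = (-7.8616)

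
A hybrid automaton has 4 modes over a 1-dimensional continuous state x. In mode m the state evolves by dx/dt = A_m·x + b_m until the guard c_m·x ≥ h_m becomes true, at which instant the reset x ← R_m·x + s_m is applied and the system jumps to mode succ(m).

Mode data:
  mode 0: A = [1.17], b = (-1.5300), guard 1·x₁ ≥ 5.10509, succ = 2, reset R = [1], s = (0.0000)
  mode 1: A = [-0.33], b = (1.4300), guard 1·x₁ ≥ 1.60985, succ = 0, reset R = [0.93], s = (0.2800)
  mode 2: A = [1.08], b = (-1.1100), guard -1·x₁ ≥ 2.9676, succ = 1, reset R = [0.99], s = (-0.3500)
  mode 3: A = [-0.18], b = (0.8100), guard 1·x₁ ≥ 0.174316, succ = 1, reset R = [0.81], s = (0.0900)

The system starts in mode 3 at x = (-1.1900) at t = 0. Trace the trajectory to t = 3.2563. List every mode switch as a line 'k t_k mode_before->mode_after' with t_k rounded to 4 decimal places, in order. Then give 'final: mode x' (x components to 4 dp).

1 1.5230 3->1
2 2.7642 1->0
final: 0 2.1426

Mode 3: guard c·x = 0.1743 hit at Δt = 1.5230 (t = 1.5230), x⁻ = (0.1743) → reset → x⁺ = (0.2312), jump to mode 1
Mode 1: guard c·x = 1.6099 hit at Δt = 1.2412 (t = 2.7642), x⁻ = (1.6099) → reset → x⁺ = (1.7772), jump to mode 0
Mode 0: flow for 0.4921 to horizon, guard not reached → x = (2.1426)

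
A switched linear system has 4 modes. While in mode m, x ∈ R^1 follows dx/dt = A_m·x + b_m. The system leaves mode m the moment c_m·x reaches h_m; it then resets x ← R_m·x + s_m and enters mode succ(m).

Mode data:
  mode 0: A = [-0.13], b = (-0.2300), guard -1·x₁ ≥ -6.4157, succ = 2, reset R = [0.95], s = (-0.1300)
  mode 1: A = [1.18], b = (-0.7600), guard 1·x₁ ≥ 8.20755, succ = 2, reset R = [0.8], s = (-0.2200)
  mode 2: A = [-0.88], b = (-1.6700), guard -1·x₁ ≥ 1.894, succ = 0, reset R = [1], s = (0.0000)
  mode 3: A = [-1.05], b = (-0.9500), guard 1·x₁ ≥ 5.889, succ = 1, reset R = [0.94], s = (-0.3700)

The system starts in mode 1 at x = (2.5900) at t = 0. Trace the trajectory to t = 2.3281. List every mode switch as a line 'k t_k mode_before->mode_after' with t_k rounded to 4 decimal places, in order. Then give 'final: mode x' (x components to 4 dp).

1 1.1505 1->2
final: 2 1.0269

Mode 1: guard c·x = 8.2075 hit at Δt = 1.1505 (t = 1.1505), x⁻ = (8.2075) → reset → x⁺ = (6.3460), jump to mode 2
Mode 2: flow for 1.1776 to horizon, guard not reached → x = (1.0269)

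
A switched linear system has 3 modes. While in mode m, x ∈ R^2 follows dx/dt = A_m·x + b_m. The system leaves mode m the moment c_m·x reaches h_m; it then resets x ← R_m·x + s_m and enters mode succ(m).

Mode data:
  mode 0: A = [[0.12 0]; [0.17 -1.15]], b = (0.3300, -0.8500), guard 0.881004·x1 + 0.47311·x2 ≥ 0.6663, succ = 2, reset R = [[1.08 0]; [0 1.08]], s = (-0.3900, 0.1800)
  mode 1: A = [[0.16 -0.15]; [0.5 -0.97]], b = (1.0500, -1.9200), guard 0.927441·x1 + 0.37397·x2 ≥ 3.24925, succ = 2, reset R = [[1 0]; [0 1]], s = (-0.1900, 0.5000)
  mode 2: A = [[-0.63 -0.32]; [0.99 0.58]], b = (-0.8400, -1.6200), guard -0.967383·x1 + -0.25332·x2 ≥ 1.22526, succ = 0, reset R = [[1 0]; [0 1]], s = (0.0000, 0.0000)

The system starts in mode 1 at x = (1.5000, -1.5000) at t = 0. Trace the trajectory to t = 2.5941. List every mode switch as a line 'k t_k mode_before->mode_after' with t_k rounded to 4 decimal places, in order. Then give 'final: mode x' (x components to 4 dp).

Mode 1: guard c·x = 3.2492 hit at Δt = 1.4016 (t = 1.4016), x⁻ = (3.8073, -0.7536) → reset → x⁺ = (3.6173, -0.2536), jump to mode 2
Mode 2: flow for 1.1925 to horizon, guard not reached → x = (0.8883, 0.5635)

1 1.4016 1->2
final: 2 0.8883 0.5635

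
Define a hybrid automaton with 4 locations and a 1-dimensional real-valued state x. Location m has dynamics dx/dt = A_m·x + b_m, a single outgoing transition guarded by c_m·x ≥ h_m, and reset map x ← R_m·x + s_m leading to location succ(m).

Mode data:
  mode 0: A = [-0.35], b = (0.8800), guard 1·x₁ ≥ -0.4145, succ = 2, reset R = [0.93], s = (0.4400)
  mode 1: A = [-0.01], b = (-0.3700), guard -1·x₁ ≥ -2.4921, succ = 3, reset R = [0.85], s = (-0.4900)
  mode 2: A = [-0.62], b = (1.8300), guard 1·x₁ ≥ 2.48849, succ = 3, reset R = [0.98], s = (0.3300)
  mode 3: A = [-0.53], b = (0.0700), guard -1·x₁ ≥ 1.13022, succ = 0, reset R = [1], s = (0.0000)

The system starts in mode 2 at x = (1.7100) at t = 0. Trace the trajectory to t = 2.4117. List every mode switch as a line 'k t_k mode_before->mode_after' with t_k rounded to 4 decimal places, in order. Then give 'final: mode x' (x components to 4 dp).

1 1.5906 2->3
final: 3 1.8384

Mode 2: guard c·x = 2.4885 hit at Δt = 1.5906 (t = 1.5906), x⁻ = (2.4885) → reset → x⁺ = (2.7687), jump to mode 3
Mode 3: flow for 0.8211 to horizon, guard not reached → x = (1.8384)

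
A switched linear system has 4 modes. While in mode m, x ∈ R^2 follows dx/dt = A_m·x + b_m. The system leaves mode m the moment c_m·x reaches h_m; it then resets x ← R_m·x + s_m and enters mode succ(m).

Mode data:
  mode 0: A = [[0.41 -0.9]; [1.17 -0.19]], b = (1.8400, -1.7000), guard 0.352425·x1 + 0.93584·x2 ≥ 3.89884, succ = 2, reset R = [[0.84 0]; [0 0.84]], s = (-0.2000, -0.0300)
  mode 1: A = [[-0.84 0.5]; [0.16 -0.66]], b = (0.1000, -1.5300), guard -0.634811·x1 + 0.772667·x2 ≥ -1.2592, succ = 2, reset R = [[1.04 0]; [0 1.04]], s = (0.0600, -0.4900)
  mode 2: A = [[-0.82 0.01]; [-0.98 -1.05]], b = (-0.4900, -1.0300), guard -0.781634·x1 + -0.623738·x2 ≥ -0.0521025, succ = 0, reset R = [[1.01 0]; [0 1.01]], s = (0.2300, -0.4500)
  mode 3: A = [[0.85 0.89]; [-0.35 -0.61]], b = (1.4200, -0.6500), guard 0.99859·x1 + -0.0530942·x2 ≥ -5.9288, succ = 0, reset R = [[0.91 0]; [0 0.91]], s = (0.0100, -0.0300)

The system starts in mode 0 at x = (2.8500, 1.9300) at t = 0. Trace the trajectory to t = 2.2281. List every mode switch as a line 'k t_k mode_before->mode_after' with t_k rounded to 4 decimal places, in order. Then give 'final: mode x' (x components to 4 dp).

Mode 0: guard c·x = 3.8988 hit at Δt = 0.5961 (t = 0.5961), x⁻ = (3.4517, 2.8663) → reset → x⁺ = (2.6994, 2.3777), jump to mode 2
Mode 2: guard c·x = -0.0521 hit at Δt = 1.1124 (t = 1.7085), x⁻ = (0.7272, -0.8278) → reset → x⁺ = (0.9645, -1.2861), jump to mode 0
Mode 0: flow for 0.5196 to horizon, guard not reached → x = (2.8802, -0.8953)

1 0.5961 0->2
2 1.7085 2->0
final: 0 2.8802 -0.8953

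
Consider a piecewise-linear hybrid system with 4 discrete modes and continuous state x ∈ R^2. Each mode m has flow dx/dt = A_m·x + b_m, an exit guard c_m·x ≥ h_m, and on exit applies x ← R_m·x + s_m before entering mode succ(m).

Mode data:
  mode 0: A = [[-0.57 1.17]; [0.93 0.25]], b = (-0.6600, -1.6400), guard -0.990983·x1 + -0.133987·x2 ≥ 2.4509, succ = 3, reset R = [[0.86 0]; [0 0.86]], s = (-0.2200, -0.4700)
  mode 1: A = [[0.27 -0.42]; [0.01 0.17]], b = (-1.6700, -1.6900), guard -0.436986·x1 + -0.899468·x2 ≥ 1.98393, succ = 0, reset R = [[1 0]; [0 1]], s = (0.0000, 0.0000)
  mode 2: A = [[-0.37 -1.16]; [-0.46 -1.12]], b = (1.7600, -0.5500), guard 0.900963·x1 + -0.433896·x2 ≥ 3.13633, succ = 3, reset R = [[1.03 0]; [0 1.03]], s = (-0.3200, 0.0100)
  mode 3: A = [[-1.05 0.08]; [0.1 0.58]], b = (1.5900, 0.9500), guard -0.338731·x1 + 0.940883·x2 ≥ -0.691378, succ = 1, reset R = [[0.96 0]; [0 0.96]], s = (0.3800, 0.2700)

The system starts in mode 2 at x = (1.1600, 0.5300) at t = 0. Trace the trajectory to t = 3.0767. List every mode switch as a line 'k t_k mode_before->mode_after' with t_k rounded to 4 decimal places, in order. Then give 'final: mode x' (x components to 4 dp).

1 1.3413 2->3
2 2.4414 3->1
final: 1 1.5361 -0.8788

Mode 2: guard c·x = 3.1363 hit at Δt = 1.3413 (t = 1.3413), x⁻ = (3.0145, -0.9688) → reset → x⁺ = (2.7850, -0.9878), jump to mode 3
Mode 3: guard c·x = -0.6914 hit at Δt = 1.1001 (t = 2.4414), x⁻ = (1.8898, -0.0545) → reset → x⁺ = (2.1942, 0.2177), jump to mode 1
Mode 1: flow for 0.6353 to horizon, guard not reached → x = (1.5361, -0.8788)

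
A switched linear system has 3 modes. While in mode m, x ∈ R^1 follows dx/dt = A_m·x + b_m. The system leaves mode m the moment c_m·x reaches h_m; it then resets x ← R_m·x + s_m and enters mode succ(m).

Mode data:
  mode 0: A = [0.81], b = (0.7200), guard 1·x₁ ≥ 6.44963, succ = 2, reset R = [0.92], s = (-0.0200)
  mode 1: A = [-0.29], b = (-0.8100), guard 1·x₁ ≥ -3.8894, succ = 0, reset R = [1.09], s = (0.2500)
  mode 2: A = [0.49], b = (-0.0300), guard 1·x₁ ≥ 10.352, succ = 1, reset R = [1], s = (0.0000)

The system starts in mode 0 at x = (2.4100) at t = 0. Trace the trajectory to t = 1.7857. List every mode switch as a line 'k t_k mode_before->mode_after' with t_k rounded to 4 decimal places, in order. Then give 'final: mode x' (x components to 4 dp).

1 0.9871 0->2
final: 2 8.7165

Mode 0: guard c·x = 6.4496 hit at Δt = 0.9871 (t = 0.9871), x⁻ = (6.4496) → reset → x⁺ = (5.9137), jump to mode 2
Mode 2: flow for 0.7986 to horizon, guard not reached → x = (8.7165)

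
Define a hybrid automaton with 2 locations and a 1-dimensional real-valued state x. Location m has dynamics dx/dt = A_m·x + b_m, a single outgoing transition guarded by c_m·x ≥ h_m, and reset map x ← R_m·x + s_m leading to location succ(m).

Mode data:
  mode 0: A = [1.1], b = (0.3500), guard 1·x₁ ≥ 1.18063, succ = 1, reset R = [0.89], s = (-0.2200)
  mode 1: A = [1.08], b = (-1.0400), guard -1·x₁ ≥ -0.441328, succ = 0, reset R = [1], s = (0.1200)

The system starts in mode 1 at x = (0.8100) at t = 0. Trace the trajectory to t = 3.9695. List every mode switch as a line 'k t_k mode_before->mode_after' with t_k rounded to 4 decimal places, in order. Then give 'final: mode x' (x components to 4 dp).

Mode 1: guard c·x = -0.4413 hit at Δt = 1.1359 (t = 1.1359), x⁻ = (0.4413) → reset → x⁺ = (0.5613), jump to mode 0
Mode 0: guard c·x = 1.1806 hit at Δt = 0.4846 (t = 1.6205), x⁻ = (1.1806) → reset → x⁺ = (0.8308), jump to mode 1
Mode 1: guard c·x = -0.4413 hit at Δt = 1.2710 (t = 2.8915), x⁻ = (0.4413) → reset → x⁺ = (0.5613), jump to mode 0
Mode 0: guard c·x = 1.1806 hit at Δt = 0.4846 (t = 3.3761), x⁻ = (1.1806) → reset → x⁺ = (0.8308), jump to mode 1
Mode 1: flow for 0.5934 to horizon, guard not reached → x = (0.7120)

1 1.1359 1->0
2 1.6205 0->1
3 2.8915 1->0
4 3.3761 0->1
final: 1 0.7120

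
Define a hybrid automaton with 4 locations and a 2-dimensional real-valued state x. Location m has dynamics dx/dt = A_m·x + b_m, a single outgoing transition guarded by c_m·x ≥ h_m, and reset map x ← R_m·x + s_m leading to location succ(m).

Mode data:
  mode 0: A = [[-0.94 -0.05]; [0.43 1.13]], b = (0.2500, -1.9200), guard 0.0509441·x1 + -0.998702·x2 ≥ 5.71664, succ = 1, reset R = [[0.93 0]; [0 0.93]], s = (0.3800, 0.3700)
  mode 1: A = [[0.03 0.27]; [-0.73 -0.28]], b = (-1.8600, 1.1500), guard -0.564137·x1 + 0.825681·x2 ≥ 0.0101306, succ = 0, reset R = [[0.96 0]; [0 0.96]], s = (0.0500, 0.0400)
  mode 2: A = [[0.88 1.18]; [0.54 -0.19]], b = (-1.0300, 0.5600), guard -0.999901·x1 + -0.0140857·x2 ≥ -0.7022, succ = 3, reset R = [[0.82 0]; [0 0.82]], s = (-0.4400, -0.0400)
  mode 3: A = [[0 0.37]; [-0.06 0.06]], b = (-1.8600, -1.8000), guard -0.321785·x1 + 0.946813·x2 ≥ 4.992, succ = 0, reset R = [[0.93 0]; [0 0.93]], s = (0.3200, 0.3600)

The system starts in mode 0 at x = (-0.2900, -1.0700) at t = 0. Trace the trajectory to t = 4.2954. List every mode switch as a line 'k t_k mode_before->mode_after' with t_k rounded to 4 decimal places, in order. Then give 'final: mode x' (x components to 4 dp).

Mode 0: guard c·x = 5.7166 hit at Δt = 0.8638 (t = 0.8638), x⁻ = (0.1180, -5.7180) → reset → x⁺ = (0.4898, -4.9478), jump to mode 1
Mode 1: guard c·x = 0.0101 hit at Δt = 1.0864 (t = 1.9502), x⁻ = (-2.5863, -1.7548) → reset → x⁺ = (-2.4329, -1.6446), jump to mode 0
Mode 0: guard c·x = 5.7166 hit at Δt = 0.6248 (t = 2.5750), x⁻ = (-1.1467, -5.7826) → reset → x⁺ = (-0.6864, -5.0078), jump to mode 1
Mode 1: guard c·x = 0.0101 hit at Δt = 0.8216 (t = 3.3965), x⁻ = (-3.0619, -2.0797) → reset → x⁺ = (-2.8894, -1.9565), jump to mode 0
Mode 0: guard c·x = 5.7166 hit at Δt = 0.5461 (t = 3.9426), x⁻ = (-1.5398, -5.8026) → reset → x⁺ = (-1.0520, -5.0264), jump to mode 1
Mode 1: flow for 0.3528 to horizon, guard not reached → x = (-2.1454, -3.7710)

1 0.8638 0->1
2 1.9502 1->0
3 2.5750 0->1
4 3.3965 1->0
5 3.9426 0->1
final: 1 -2.1454 -3.7710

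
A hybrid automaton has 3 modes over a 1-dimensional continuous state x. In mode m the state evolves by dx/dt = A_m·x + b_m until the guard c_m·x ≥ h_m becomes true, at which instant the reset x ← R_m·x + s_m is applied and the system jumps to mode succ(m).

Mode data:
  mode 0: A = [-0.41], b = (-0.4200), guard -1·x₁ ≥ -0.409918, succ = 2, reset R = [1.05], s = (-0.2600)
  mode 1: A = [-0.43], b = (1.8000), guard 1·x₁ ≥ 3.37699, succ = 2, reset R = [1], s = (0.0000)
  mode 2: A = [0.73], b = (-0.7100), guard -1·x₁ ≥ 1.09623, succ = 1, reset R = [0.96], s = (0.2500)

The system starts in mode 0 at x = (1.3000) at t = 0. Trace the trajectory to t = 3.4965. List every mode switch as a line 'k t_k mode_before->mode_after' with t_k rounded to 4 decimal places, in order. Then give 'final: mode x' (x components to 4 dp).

1 1.1775 0->2
2 2.4753 2->1
final: 1 0.9705

Mode 0: guard c·x = -0.4099 hit at Δt = 1.1775 (t = 1.1775), x⁻ = (0.4099) → reset → x⁺ = (0.1704), jump to mode 2
Mode 2: guard c·x = 1.0962 hit at Δt = 1.2978 (t = 2.4753), x⁻ = (-1.0962) → reset → x⁺ = (-0.8024), jump to mode 1
Mode 1: flow for 1.0212 to horizon, guard not reached → x = (0.9705)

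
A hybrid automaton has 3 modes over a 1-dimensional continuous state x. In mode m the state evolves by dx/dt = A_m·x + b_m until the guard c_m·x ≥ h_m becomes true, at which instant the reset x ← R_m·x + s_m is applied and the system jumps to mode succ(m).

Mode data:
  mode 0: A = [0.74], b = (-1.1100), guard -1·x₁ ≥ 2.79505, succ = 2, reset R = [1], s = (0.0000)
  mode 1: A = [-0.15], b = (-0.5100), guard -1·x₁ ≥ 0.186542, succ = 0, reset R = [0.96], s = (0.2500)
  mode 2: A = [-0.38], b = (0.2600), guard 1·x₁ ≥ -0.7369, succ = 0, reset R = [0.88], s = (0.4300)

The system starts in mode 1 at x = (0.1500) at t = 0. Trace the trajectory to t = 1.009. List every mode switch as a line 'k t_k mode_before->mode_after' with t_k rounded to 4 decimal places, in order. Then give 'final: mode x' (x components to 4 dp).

1 0.6640 1->0
final: 0 -0.3447

Mode 1: guard c·x = 0.1865 hit at Δt = 0.6640 (t = 0.6640), x⁻ = (-0.1865) → reset → x⁺ = (0.0709), jump to mode 0
Mode 0: flow for 0.3450 to horizon, guard not reached → x = (-0.3447)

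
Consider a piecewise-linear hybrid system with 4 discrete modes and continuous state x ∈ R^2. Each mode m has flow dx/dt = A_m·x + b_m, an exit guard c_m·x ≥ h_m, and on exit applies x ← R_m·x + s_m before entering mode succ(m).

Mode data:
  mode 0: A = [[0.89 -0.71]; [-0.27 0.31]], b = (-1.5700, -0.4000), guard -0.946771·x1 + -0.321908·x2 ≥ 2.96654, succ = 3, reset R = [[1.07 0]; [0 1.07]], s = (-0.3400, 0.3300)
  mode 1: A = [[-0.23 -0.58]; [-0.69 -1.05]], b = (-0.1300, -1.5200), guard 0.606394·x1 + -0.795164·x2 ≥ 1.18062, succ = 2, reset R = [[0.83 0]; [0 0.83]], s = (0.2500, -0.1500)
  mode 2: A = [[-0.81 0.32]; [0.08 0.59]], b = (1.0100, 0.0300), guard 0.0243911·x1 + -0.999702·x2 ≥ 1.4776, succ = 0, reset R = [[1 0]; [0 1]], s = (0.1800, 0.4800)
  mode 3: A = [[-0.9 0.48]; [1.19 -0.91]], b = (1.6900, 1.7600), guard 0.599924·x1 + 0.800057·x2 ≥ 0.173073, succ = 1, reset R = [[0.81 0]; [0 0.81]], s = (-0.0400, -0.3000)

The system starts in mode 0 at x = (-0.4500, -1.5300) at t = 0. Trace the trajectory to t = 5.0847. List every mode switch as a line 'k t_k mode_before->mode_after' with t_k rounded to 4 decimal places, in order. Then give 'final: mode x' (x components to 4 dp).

Mode 0: guard c·x = 2.9665 hit at Δt = 1.4931 (t = 1.4931), x⁻ = (-2.2547, -2.5841) → reset → x⁺ = (-2.7525, -2.4350), jump to mode 3
Mode 3: guard c·x = 0.1731 hit at Δt = 1.4726 (t = 2.9657), x⁻ = (0.2334, 0.0413) → reset → x⁺ = (0.1490, -0.2665), jump to mode 1
Mode 1: guard c·x = 1.1806 hit at Δt = 1.0273 (t = 3.9930), x⁻ = (0.4206, -1.1640) → reset → x⁺ = (0.5991, -1.1161), jump to mode 2
Mode 2: guard c·x = 1.4776 hit at Δt = 0.5126 (t = 4.5056), x⁻ = (0.6457, -1.4623) → reset → x⁺ = (0.8257, -0.9823), jump to mode 0
Mode 0: flow for 0.5791 to horizon, guard not reached → x = (0.8610, -1.5699)

1 1.4931 0->3
2 2.9657 3->1
3 3.9930 1->2
4 4.5056 2->0
final: 0 0.8610 -1.5699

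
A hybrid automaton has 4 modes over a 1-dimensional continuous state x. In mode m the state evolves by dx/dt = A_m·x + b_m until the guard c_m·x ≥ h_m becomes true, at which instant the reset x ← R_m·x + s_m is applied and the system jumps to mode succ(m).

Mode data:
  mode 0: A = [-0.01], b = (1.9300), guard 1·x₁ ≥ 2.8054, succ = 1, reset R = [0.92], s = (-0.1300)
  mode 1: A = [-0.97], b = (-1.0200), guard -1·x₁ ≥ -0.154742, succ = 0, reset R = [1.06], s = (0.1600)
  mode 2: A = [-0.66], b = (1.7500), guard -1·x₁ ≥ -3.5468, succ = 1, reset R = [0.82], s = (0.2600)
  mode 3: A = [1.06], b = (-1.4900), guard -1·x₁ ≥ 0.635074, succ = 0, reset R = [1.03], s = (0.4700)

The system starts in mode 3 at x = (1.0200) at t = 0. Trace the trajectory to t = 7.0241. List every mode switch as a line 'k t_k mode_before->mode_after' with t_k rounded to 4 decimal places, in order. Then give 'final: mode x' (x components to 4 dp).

Mode 3: guard c·x = 0.6351 hit at Δt = 1.5718 (t = 1.5718), x⁻ = (-0.6351) → reset → x⁺ = (-0.1841), jump to mode 0
Mode 0: guard c·x = 2.8054 hit at Δt = 1.5596 (t = 3.1314), x⁻ = (2.8054) → reset → x⁺ = (2.4510), jump to mode 1
Mode 1: guard c·x = -0.1547 hit at Δt = 1.0989 (t = 4.2303), x⁻ = (0.1547) → reset → x⁺ = (0.3240), jump to mode 0
Mode 0: guard c·x = 2.8054 hit at Δt = 1.2962 (t = 5.5265), x⁻ = (2.8054) → reset → x⁺ = (2.4510), jump to mode 1
Mode 1: guard c·x = -0.1547 hit at Δt = 1.0989 (t = 6.6254), x⁻ = (0.1547) → reset → x⁺ = (0.3240), jump to mode 0
Mode 0: flow for 0.3987 to horizon, guard not reached → x = (1.0907)

1 1.5718 3->0
2 3.1314 0->1
3 4.2303 1->0
4 5.5265 0->1
5 6.6254 1->0
final: 0 1.0907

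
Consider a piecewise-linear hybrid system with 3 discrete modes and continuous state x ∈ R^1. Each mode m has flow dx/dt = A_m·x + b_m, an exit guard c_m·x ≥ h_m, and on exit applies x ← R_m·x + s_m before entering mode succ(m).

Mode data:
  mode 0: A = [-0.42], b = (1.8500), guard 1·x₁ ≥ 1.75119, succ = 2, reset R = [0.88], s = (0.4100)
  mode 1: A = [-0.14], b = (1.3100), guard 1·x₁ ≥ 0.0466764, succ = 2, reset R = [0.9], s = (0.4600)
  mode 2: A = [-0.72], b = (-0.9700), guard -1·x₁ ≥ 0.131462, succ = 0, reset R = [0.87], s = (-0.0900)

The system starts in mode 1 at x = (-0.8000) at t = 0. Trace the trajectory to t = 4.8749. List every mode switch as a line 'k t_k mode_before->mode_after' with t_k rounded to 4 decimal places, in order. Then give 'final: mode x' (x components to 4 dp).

Mode 1: guard c·x = 0.0467 hit at Δt = 0.6217 (t = 0.6217), x⁻ = (0.0467) → reset → x⁺ = (0.5020), jump to mode 2
Mode 2: guard c·x = 0.1315 hit at Δt = 0.5825 (t = 1.2042), x⁻ = (-0.1315) → reset → x⁺ = (-0.2044), jump to mode 0
Mode 0: guard c·x = 1.7512 hit at Δt = 1.3146 (t = 2.5188), x⁻ = (1.7512) → reset → x⁺ = (1.9510), jump to mode 2
Mode 2: guard c·x = 0.1315 hit at Δt = 1.3862 (t = 3.9050), x⁻ = (-0.1315) → reset → x⁺ = (-0.2044), jump to mode 0
Mode 0: flow for 0.9699 to horizon, guard not reached → x = (1.3379)

1 0.6217 1->2
2 1.2042 2->0
3 2.5188 0->2
4 3.9050 2->0
final: 0 1.3379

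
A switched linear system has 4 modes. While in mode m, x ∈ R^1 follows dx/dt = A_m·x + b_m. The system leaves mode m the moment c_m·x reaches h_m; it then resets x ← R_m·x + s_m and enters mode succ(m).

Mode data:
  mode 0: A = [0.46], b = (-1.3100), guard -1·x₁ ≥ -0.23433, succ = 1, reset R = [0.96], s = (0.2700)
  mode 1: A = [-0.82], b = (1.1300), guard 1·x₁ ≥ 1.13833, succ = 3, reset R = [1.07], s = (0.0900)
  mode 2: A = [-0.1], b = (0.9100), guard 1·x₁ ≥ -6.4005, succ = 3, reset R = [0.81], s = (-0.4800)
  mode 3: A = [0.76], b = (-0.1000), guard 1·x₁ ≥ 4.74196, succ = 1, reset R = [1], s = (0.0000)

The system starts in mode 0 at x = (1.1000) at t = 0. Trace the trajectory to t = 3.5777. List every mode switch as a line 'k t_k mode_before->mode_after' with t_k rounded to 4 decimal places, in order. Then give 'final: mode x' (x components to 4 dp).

1 0.8746 0->1
2 2.4648 1->3
final: 3 2.8725

Mode 0: guard c·x = -0.2343 hit at Δt = 0.8746 (t = 0.8746), x⁻ = (0.2343) → reset → x⁺ = (0.4950), jump to mode 1
Mode 1: guard c·x = 1.1383 hit at Δt = 1.5902 (t = 2.4648), x⁻ = (1.1383) → reset → x⁺ = (1.3080), jump to mode 3
Mode 3: flow for 1.1129 to horizon, guard not reached → x = (2.8725)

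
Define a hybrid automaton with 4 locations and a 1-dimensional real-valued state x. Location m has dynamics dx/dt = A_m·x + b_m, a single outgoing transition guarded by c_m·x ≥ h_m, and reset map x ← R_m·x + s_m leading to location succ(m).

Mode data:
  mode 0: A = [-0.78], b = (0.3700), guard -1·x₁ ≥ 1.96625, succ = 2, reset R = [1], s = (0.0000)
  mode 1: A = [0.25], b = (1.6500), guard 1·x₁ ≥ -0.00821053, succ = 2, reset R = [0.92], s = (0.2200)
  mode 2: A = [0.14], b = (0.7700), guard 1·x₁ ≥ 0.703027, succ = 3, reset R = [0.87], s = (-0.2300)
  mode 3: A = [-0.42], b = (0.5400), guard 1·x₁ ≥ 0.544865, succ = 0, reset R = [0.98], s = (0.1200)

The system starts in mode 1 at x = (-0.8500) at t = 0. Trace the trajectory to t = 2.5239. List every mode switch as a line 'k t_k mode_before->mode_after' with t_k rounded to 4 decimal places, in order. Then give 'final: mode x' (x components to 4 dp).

1 0.5465 1->2
2 1.1350 2->3
3 1.6091 3->0
final: 0 0.5624

Mode 1: guard c·x = -0.0082 hit at Δt = 0.5465 (t = 0.5465), x⁻ = (-0.0082) → reset → x⁺ = (0.2124), jump to mode 2
Mode 2: guard c·x = 0.7030 hit at Δt = 0.5885 (t = 1.1350), x⁻ = (0.7030) → reset → x⁺ = (0.3816), jump to mode 3
Mode 3: guard c·x = 0.5449 hit at Δt = 0.4741 (t = 1.6091), x⁻ = (0.5449) → reset → x⁺ = (0.6540), jump to mode 0
Mode 0: flow for 0.9148 to horizon, guard not reached → x = (0.5624)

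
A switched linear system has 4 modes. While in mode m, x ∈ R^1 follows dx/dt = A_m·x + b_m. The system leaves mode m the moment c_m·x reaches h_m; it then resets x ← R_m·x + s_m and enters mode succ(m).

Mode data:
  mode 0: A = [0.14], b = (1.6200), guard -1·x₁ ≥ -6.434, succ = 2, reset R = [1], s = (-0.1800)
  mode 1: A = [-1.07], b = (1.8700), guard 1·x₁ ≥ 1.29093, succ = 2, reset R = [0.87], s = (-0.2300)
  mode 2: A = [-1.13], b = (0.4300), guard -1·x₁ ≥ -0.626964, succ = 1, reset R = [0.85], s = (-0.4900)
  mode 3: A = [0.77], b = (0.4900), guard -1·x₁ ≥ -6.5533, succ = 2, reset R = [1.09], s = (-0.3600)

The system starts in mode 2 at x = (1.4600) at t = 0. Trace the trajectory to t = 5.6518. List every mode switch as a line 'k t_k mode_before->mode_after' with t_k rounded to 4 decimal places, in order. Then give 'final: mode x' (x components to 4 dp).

1 1.3072 2->1
2 2.5381 1->2
3 3.1862 2->1
4 4.4171 1->2
5 5.0652 2->1
final: 1 0.8376

Mode 2: guard c·x = -0.6270 hit at Δt = 1.3072 (t = 1.3072), x⁻ = (0.6270) → reset → x⁺ = (0.0429), jump to mode 1
Mode 1: guard c·x = 1.2909 hit at Δt = 1.2309 (t = 2.5381), x⁻ = (1.2909) → reset → x⁺ = (0.8931), jump to mode 2
Mode 2: guard c·x = -0.6270 hit at Δt = 0.6481 (t = 3.1862), x⁻ = (0.6270) → reset → x⁺ = (0.0429), jump to mode 1
Mode 1: guard c·x = 1.2909 hit at Δt = 1.2309 (t = 4.4171), x⁻ = (1.2909) → reset → x⁺ = (0.8931), jump to mode 2
Mode 2: guard c·x = -0.6270 hit at Δt = 0.6481 (t = 5.0652), x⁻ = (0.6270) → reset → x⁺ = (0.0429), jump to mode 1
Mode 1: flow for 0.5866 to horizon, guard not reached → x = (0.8376)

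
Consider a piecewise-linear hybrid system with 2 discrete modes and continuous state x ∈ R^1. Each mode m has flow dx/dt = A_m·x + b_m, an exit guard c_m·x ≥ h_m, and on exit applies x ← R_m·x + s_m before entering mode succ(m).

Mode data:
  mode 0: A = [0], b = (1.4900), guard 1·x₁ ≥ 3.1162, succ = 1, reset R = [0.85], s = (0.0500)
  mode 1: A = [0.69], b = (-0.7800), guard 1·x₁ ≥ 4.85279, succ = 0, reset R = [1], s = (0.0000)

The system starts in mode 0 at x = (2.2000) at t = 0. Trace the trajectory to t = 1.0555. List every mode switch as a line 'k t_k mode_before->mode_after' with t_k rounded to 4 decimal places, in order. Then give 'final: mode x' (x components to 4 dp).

Mode 0: guard c·x = 3.1162 hit at Δt = 0.6149 (t = 0.6149), x⁻ = (3.1162) → reset → x⁺ = (2.6988), jump to mode 1
Mode 1: flow for 0.4406 to horizon, guard not reached → x = (3.2560)

1 0.6149 0->1
final: 1 3.2560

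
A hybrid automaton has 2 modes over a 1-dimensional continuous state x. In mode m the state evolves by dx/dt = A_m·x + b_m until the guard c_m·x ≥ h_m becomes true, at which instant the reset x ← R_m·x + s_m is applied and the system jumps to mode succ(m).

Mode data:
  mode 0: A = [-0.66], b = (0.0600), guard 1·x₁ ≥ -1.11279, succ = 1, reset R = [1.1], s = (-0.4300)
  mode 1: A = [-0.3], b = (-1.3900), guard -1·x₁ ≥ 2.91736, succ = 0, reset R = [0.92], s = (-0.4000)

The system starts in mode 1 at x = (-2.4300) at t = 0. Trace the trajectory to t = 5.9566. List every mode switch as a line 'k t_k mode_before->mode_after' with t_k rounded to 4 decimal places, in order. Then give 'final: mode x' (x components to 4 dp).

Mode 1: guard c·x = 2.9174 hit at Δt = 0.8333 (t = 0.8333), x⁻ = (-2.9174) → reset → x⁺ = (-3.0840), jump to mode 0
Mode 0: guard c·x = -1.1128 hit at Δt = 1.4695 (t = 2.3028), x⁻ = (-1.1128) → reset → x⁺ = (-1.6541), jump to mode 1
Mode 1: guard c·x = 2.9174 hit at Δt = 1.8390 (t = 4.1418), x⁻ = (-2.9174) → reset → x⁺ = (-3.0840), jump to mode 0
Mode 0: guard c·x = -1.1128 hit at Δt = 1.4695 (t = 5.6113), x⁻ = (-1.1128) → reset → x⁺ = (-1.6541), jump to mode 1
Mode 1: flow for 0.3453 to horizon, guard not reached → x = (-1.9473)

1 0.8333 1->0
2 2.3028 0->1
3 4.1418 1->0
4 5.6113 0->1
final: 1 -1.9473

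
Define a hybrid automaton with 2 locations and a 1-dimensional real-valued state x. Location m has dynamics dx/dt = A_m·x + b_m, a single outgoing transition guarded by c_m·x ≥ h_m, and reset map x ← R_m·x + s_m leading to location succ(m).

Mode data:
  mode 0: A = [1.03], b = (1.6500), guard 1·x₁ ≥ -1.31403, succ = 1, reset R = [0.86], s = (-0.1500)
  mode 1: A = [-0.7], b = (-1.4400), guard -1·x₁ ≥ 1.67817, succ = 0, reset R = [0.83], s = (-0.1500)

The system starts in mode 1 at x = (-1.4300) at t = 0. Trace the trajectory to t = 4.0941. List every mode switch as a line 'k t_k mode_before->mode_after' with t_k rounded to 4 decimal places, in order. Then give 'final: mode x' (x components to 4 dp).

1 0.7196 1->0
2 2.2575 0->1
3 3.2834 1->0
final: 0 -1.4658

Mode 1: guard c·x = 1.6782 hit at Δt = 0.7196 (t = 0.7196), x⁻ = (-1.6782) → reset → x⁺ = (-1.5429), jump to mode 0
Mode 0: guard c·x = -1.3140 hit at Δt = 1.5380 (t = 2.2575), x⁻ = (-1.3140) → reset → x⁺ = (-1.2801), jump to mode 1
Mode 1: guard c·x = 1.6782 hit at Δt = 1.0258 (t = 3.2834), x⁻ = (-1.6782) → reset → x⁺ = (-1.5429), jump to mode 0
Mode 0: flow for 0.8107 to horizon, guard not reached → x = (-1.4658)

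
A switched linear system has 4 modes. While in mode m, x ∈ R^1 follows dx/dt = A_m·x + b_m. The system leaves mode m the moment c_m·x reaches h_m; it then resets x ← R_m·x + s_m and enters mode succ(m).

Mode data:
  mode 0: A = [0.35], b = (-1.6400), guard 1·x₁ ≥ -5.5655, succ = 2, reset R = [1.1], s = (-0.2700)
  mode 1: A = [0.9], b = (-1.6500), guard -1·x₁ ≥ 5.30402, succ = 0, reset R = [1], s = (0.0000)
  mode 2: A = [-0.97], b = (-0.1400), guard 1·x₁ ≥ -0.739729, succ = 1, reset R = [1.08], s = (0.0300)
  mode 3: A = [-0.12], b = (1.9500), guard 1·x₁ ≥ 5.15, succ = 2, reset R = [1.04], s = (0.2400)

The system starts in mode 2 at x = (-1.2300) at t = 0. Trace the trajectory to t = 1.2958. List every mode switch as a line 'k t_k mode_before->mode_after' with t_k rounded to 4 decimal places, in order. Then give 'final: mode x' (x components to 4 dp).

1 0.6193 2->1
final: 1 -2.9504

Mode 2: guard c·x = -0.7397 hit at Δt = 0.6193 (t = 0.6193), x⁻ = (-0.7397) → reset → x⁺ = (-0.7689), jump to mode 1
Mode 1: flow for 0.6765 to horizon, guard not reached → x = (-2.9504)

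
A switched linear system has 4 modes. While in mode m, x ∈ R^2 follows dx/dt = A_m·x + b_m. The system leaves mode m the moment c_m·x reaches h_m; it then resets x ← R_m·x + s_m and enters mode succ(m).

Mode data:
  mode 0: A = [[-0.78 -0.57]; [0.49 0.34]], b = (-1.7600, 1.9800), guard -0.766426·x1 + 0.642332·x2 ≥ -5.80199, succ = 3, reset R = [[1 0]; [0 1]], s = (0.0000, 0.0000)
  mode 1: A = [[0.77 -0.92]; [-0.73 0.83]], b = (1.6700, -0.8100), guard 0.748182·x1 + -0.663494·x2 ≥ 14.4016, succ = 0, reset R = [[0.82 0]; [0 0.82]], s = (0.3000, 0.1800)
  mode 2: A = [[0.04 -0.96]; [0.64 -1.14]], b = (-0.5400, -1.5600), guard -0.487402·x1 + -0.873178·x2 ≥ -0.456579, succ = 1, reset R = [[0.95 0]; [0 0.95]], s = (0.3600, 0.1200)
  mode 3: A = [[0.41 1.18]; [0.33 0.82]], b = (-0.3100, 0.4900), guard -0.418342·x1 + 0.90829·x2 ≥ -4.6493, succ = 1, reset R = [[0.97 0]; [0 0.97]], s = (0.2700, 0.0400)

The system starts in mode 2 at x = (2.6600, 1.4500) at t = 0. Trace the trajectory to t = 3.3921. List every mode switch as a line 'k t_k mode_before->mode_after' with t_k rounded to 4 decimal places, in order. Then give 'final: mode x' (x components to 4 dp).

Mode 2: guard c·x = -0.4566 hit at Δt = 1.4830 (t = 1.4830), x⁻ = (1.1828, -0.1373) → reset → x⁺ = (1.4836, -0.0105), jump to mode 1
Mode 1: guard c·x = 14.4016 hit at Δt = 1.2416 (t = 2.7246), x⁻ = (11.6647, -8.5521) → reset → x⁺ = (9.8651, -6.8327), jump to mode 0
Mode 0: flow for 0.6675 to horizon, guard not reached → x = (6.5170, -4.0804)

1 1.4830 2->1
2 2.7246 1->0
final: 0 6.5170 -4.0804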